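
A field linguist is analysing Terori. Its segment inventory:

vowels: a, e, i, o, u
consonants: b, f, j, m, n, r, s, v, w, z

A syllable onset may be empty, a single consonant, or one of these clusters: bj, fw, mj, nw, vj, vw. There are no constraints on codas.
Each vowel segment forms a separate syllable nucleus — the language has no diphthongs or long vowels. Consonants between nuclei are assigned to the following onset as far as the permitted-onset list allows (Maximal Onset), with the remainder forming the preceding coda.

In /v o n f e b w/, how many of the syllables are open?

Nuclei (vowels): o, e → 2 syllables.
/o…e/ gap (V1→V2): /nf/ splits as /n/ + /f/ (/f/ is the longest suffix that is a licit onset).
So the parse is von.febw.
Classifying each syllable: /von/ (closed), /febw/ (closed).
Open syllables: 0.

0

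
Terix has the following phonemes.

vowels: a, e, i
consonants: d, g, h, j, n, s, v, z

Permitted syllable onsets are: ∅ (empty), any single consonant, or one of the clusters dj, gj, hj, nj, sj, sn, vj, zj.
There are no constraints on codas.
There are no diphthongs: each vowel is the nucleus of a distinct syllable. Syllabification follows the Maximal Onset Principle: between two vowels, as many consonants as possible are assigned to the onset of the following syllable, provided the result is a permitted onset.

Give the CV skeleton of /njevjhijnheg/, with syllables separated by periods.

Vowels present: e, i, e; each is a nucleus, giving 3 syllables.
/e…i/ gap (V1→V2): cluster /vjh/ — the longest permitted-onset suffix is /h/; onset = /h/, preceding coda = /vj/.
/i…e/ gap (V2→V3): /jnh/ — longest licit onset from the right is /h/, leaving /jn/ as coda.
So the parse is njevj.hijn.heg.
Mapping each syllable to C/V: /njevj/ → CCVCC, /hijn/ → CVCC, /heg/ → CVC.

CCVCC.CVCC.CVC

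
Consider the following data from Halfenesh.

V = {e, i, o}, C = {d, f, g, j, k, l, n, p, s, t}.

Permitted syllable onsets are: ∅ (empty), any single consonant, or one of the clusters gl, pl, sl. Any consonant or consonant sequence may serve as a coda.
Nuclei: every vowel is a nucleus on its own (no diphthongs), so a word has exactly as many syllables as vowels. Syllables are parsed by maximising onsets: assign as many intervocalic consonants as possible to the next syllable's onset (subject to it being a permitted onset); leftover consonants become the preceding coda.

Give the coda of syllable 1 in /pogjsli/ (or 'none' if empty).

gj

The vowels are o, i — 2 nuclei, so 2 syllables.
Between /o/ (V1) and /i/ (V2): cluster /gjsl/ — the longest permitted-onset suffix is /sl/; onset = /sl/, preceding coda = /gj/.
Syllabification: pogj.sli.
Syllable 1 is /pogj/: onset /p/, nucleus /o/, coda /gj/.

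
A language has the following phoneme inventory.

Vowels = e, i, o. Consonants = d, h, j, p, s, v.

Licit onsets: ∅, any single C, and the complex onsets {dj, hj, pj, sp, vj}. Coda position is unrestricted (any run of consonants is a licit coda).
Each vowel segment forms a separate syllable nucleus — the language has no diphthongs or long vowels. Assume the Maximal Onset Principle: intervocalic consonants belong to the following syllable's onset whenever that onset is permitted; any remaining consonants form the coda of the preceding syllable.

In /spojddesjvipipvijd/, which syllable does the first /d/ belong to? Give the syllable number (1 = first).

Nuclei (vowels): o, e, i, i, i → 5 syllables.
V1 /o/ – V2 /e/: /jdd/; trying suffixes from longest down, /d/ is the first permitted one, so coda /jd/ | onset /d/.
V2 /e/ – V3 /i/: /sjv/ splits as /sj/ + /v/ (/v/ is the longest suffix that is a licit onset).
V3 /i/ – V4 /i/: /p/ is a single consonant, so it becomes the next onset.
V4 /i/ – V5 /i/: /pv/ — longest licit onset from the right is /v/, leaving /p/ as coda.
Syllabification: spojd.desj.vi.pip.vijd.
The first /d/ is in the coda of syllable 1 (/spojd/).

1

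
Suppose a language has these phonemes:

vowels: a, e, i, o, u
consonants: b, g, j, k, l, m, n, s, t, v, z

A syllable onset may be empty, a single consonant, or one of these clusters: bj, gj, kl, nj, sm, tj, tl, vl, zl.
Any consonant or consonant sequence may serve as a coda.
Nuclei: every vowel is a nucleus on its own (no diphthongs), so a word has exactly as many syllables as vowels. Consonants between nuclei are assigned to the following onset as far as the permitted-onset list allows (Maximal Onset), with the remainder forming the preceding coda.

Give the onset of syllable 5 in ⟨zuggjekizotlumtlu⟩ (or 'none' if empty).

tl

Vowels present: u, e, i, o, u, u; each is a nucleus, giving 6 syllables.
V1 /u/ – V2 /e/: /ggj/ splits as /g/ + /gj/ (/gj/ is the longest suffix that is a licit onset).
V2 /e/ – V3 /i/: /k/ is a single consonant, so it becomes the next onset.
V3 /i/ – V4 /o/: /z/ is a single consonant, so it becomes the next onset.
V4 /o/ – V5 /u/: cluster /tl/ — /tl/ is itself a permitted onset, so the whole cluster goes right; preceding coda = ∅.
V5 /u/ – V6 /u/: cluster /mtl/ — the longest permitted-onset suffix is /tl/; onset = /tl/, preceding coda = /m/.
So the parse is zug.gje.ki.zo.tlum.tlu.
Syllable 5 is /tlum/: onset /tl/, nucleus /u/, coda /m/.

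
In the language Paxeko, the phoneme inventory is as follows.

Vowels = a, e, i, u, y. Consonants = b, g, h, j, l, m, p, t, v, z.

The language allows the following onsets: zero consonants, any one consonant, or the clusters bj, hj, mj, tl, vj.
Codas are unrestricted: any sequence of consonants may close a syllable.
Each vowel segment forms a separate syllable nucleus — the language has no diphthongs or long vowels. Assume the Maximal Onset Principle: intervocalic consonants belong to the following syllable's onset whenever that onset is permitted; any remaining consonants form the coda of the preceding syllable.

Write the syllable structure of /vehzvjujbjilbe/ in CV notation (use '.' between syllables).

CVCC.CCVC.CCVC.CV

Vowels present: e, u, i, e; each is a nucleus, giving 4 syllables.
Between /e/ (V1) and /u/ (V2): /hzvj/ splits as /hz/ + /vj/ (/vj/ is the longest suffix that is a licit onset).
Between /u/ (V2) and /i/ (V3): /jbj/ splits as /j/ + /bj/ (/bj/ is the longest suffix that is a licit onset).
Between /i/ (V3) and /e/ (V4): /lb/ — longest licit onset from the right is /b/, leaving /l/ as coda.
Putting it together: vehz.vjuj.bjil.be.
Mapping each syllable to C/V: /vehz/ → CVCC, /vjuj/ → CCVC, /bjil/ → CCVC, /be/ → CV.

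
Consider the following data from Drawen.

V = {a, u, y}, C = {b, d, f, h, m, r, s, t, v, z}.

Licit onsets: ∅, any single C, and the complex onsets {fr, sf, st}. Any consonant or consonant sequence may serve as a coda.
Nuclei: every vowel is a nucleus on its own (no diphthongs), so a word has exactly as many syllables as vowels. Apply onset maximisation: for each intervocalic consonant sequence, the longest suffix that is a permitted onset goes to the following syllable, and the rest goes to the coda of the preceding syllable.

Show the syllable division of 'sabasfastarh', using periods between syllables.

The vowels are a, a, a, a — 4 nuclei, so 4 syllables.
Between /a/ (V1) and /a/ (V2): /b/ → onset of the next syllable (single consonants are always licit onsets).
Between /a/ (V2) and /a/ (V3): /sf/ — entire cluster is a permitted onset → onset /sf/, coda ∅.
Between /a/ (V3) and /a/ (V4): cluster /st/ — /st/ is itself a permitted onset, so the whole cluster goes right; preceding coda = ∅.

sa.ba.sfa.starh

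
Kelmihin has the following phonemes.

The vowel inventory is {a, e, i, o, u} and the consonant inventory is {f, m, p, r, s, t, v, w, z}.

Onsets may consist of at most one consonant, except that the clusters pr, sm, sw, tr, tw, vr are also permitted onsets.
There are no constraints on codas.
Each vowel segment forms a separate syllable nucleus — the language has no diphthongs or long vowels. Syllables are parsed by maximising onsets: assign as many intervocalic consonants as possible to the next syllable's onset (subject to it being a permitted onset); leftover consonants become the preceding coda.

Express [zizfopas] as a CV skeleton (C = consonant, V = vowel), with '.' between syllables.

CVC.CV.CVC

The vowels are i, o, a — 3 nuclei, so 3 syllables.
/i…o/ gap (V1→V2): /zf/ — longest licit onset from the right is /f/, leaving /z/ as coda.
/o…a/ gap (V2→V3): just /p/ — single C goes to the following onset.
So the parse is ziz.fo.pas.
Mapping each syllable to C/V: /ziz/ → CVC, /fo/ → CV, /pas/ → CVC.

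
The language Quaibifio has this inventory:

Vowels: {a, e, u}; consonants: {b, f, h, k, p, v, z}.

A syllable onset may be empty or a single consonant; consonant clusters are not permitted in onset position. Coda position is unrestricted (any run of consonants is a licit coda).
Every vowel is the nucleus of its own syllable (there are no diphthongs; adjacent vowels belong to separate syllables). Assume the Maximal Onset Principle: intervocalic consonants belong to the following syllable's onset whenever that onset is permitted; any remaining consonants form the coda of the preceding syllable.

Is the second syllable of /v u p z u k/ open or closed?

Nuclei (vowels): u, u → 2 syllables.
σ1/σ2 boundary: /pz/ splits as /p/ + /z/ (/z/ is the longest suffix that is a licit onset).
So the parse is vup.zuk.
Syllable 2 is /zuk/ with coda /k/, so it is closed.

closed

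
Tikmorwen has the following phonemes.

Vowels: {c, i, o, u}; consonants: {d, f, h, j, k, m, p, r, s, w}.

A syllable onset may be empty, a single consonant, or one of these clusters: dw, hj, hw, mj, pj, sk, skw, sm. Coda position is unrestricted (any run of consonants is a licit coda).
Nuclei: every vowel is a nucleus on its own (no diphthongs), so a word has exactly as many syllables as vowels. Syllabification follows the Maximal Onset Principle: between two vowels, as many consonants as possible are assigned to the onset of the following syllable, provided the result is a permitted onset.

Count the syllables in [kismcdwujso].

Nuclei (vowels): i, c, u, o → 4 syllables.

4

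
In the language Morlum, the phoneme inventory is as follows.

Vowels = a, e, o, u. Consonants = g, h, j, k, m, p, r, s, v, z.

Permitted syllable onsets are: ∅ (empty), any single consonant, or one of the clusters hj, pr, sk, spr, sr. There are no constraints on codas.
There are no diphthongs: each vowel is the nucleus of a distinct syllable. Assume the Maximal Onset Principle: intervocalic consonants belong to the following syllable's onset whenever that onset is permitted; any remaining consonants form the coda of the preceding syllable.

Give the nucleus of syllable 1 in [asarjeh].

The vowels are a, a, e — 3 nuclei, so 3 syllables.
The first nucleus (vowel 1 from the left) is /a/.

a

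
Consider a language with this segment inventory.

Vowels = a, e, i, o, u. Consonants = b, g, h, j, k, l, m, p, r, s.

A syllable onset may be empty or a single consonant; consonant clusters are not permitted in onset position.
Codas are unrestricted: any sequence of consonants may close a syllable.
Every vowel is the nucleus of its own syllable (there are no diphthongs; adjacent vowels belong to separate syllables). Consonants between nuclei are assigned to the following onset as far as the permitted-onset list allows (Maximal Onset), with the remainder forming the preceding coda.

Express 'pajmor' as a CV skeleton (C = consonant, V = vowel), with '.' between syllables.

Nuclei (vowels): a, o → 2 syllables.
Between /a/ (V1) and /o/ (V2): /jm/ splits as /j/ + /m/ (/m/ is the longest suffix that is a licit onset).
So the parse is paj.mor.
Mapping each syllable to C/V: /paj/ → CVC, /mor/ → CVC.

CVC.CVC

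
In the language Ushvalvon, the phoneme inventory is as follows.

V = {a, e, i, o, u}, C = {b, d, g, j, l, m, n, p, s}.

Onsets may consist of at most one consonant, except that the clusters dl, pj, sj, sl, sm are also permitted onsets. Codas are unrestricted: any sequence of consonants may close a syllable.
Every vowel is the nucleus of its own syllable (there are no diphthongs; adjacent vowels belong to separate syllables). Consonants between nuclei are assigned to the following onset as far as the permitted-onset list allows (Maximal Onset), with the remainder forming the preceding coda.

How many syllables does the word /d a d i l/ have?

The vowels are a, i — 2 nuclei, so 2 syllables.

2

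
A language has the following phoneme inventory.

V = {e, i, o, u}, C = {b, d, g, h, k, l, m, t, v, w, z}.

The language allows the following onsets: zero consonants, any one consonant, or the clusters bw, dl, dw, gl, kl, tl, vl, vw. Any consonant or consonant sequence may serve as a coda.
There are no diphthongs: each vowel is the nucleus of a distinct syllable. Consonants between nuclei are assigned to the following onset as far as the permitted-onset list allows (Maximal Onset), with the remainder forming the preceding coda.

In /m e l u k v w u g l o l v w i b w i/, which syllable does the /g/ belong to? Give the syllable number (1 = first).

4

The vowels are e, u, u, o, i, i — 6 nuclei, so 6 syllables.
/e…u/ gap (V1→V2): /l/ → onset of the next syllable (single consonants are always licit onsets).
/u…u/ gap (V2→V3): cluster /kvw/ — the longest permitted-onset suffix is /vw/; onset = /vw/, preceding coda = /k/.
/u…o/ gap (V3→V4): cluster /gl/ — /gl/ is itself a permitted onset, so the whole cluster goes right; preceding coda = ∅.
/o…i/ gap (V4→V5): /lvw/ splits as /l/ + /vw/ (/vw/ is the longest suffix that is a licit onset).
/i…i/ gap (V5→V6): cluster /bw/ — /bw/ is itself a permitted onset, so the whole cluster goes right; preceding coda = ∅.
Result: me.luk.vwu.glol.vwi.bwi.
The /g/ is in the onset of syllable 4 (/glol/).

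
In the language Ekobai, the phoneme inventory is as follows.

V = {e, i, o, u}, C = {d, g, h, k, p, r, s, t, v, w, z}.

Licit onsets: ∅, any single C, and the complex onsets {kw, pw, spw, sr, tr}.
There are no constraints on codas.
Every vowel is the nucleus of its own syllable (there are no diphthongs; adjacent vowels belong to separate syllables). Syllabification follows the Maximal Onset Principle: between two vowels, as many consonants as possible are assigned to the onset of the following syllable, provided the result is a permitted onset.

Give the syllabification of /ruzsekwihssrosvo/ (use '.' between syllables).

Vowels present: u, e, i, o, o; each is a nucleus, giving 5 syllables.
/u…e/ gap (V1→V2): cluster /zs/ — the longest permitted-onset suffix is /s/; onset = /s/, preceding coda = /z/.
/e…i/ gap (V2→V3): /kw/ — entire cluster is a permitted onset → onset /kw/, coda ∅.
/i…o/ gap (V3→V4): /hssr/ splits as /hs/ + /sr/ (/sr/ is the longest suffix that is a licit onset).
/o…o/ gap (V4→V5): /sv/; trying suffixes from longest down, /v/ is the first permitted one, so coda /s/ | onset /v/.

ruz.se.kwihs.sros.vo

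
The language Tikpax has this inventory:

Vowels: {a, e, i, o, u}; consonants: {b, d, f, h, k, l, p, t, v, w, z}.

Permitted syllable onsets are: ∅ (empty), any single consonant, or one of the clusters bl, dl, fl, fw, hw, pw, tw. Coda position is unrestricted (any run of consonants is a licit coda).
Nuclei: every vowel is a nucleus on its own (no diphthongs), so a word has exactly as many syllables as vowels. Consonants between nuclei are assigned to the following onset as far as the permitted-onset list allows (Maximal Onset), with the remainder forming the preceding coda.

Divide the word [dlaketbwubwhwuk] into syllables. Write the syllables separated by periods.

Nuclei (vowels): a, e, u, u → 4 syllables.
V1 /a/ – V2 /e/: /k/ → onset of the next syllable (single consonants are always licit onsets).
V2 /e/ – V3 /u/: /tbw/ splits as /tb/ + /w/ (/w/ is the longest suffix that is a licit onset).
V3 /u/ – V4 /u/: /bwhw/ — longest licit onset from the right is /hw/, leaving /bw/ as coda.

dla.ketb.wubw.hwuk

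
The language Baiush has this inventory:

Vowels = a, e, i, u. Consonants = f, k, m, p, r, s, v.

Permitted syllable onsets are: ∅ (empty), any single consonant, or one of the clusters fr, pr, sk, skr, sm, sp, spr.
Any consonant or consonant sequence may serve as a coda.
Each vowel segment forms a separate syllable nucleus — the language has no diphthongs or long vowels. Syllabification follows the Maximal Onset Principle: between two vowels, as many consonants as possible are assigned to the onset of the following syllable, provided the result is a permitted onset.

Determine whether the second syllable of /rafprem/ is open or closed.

Vowels present: a, e; each is a nucleus, giving 2 syllables.
/a…e/ gap (V1→V2): /fpr/ splits as /f/ + /pr/ (/pr/ is the longest suffix that is a licit onset).
Result: raf.prem.
Syllable 2 is /prem/ with coda /m/, so it is closed.

closed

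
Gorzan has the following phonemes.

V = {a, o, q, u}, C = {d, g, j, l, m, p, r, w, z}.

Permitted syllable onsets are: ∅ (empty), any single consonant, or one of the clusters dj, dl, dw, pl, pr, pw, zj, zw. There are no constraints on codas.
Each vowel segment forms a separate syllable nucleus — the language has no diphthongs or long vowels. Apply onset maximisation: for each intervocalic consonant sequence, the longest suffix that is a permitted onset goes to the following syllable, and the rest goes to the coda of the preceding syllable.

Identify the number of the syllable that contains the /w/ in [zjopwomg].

2

The vowels are o, o — 2 nuclei, so 2 syllables.
V1 /o/ – V2 /o/: cluster /pw/ — /pw/ is itself a permitted onset, so the whole cluster goes right; preceding coda = ∅.
Putting it together: zjo.pwomg.
The /w/ is in the onset of syllable 2 (/pwomg/).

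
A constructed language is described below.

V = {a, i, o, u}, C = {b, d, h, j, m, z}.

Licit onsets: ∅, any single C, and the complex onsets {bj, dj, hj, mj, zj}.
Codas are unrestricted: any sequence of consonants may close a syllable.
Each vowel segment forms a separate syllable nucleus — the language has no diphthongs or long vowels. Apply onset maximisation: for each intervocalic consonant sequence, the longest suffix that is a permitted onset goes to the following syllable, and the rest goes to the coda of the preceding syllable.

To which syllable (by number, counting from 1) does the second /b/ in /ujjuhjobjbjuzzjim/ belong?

Nuclei (vowels): u, u, o, u, i → 5 syllables.
/u…u/ gap (V1→V2): /jj/ splits as /j/ + /j/ (/j/ is the longest suffix that is a licit onset).
/u…o/ gap (V2→V3): /hj/ is a licit onset in full, so it all attaches to the next syllable.
/o…u/ gap (V3→V4): /bjbj/ — longest licit onset from the right is /bj/, leaving /bj/ as coda.
/u…i/ gap (V4→V5): cluster /zzj/ — the longest permitted-onset suffix is /zj/; onset = /zj/, preceding coda = /z/.
So the parse is uj.ju.hjobj.bjuz.zjim.
The second /b/ is in the onset of syllable 4 (/bjuz/).

4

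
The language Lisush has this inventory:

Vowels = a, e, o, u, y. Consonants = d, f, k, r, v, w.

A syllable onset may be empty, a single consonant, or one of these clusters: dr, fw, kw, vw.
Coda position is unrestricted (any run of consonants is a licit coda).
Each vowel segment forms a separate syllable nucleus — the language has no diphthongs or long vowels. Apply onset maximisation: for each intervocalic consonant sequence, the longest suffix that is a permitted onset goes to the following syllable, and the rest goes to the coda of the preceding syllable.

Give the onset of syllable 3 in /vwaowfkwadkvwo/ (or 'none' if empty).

kw

The vowels are a, o, a, o — 4 nuclei, so 4 syllables.
/a…o/ gap (V1→V2): no consonants, so the boundary falls immediately after /a/.
/o…a/ gap (V2→V3): cluster /wfkw/ — the longest permitted-onset suffix is /kw/; onset = /kw/, preceding coda = /wf/.
/a…o/ gap (V3→V4): /dkvw/; trying suffixes from longest down, /vw/ is the first permitted one, so coda /dk/ | onset /vw/.
So the parse is vwa.owf.kwadk.vwo.
Syllable 3 is /kwadk/: onset /kw/, nucleus /a/, coda /dk/.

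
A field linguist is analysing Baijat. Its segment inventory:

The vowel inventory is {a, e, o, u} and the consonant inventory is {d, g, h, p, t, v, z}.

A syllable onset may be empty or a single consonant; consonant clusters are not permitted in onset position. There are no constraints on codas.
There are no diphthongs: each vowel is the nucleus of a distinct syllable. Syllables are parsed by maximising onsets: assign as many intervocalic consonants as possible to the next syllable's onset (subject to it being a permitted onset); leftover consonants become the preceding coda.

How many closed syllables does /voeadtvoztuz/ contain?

Nuclei (vowels): o, e, a, o, u → 5 syllables.
V1 /o/ – V2 /e/: no consonants, so the boundary falls immediately after /o/.
V2 /e/ – V3 /a/: no consonants, so the boundary falls immediately after /e/.
V3 /a/ – V4 /o/: /dtv/ splits as /dt/ + /v/ (/v/ is the longest suffix that is a licit onset).
V4 /o/ – V5 /u/: /zt/ splits as /z/ + /t/ (/t/ is the longest suffix that is a licit onset).
Syllabification: vo.e.adt.voz.tuz.
Classifying each syllable: /vo/ (open), /e/ (open), /adt/ (closed), /voz/ (closed), /tuz/ (closed).
Closed syllables: 3.

3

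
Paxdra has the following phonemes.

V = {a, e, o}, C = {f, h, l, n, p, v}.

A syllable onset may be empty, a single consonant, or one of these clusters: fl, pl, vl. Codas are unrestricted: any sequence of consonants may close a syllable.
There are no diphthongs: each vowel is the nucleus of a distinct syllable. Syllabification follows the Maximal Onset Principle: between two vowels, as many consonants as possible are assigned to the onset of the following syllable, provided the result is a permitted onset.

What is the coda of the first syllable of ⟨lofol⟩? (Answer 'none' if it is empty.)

none

Nuclei (vowels): o, o → 2 syllables.
/o…o/ gap (V1→V2): /f/ is a single consonant, so it becomes the next onset.
So the parse is lo.fol.
Syllable 1 is /lo/: onset /l/, nucleus /o/, coda ∅.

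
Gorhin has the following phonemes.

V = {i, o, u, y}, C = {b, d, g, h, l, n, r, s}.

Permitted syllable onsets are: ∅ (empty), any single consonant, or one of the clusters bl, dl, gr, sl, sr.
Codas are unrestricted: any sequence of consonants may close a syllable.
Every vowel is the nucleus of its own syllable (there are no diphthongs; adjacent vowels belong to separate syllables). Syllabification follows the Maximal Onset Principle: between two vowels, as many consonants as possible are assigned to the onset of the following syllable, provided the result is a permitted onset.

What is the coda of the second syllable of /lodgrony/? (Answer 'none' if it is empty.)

Nuclei (vowels): o, o, y → 3 syllables.
Between /o/ (V1) and /o/ (V2): /dgr/ splits as /d/ + /gr/ (/gr/ is the longest suffix that is a licit onset).
Between /o/ (V2) and /y/ (V3): /n/ → onset of the next syllable (single consonants are always licit onsets).
So the parse is lod.gro.ny.
Syllable 2 is /gro/: onset /gr/, nucleus /o/, coda ∅.

none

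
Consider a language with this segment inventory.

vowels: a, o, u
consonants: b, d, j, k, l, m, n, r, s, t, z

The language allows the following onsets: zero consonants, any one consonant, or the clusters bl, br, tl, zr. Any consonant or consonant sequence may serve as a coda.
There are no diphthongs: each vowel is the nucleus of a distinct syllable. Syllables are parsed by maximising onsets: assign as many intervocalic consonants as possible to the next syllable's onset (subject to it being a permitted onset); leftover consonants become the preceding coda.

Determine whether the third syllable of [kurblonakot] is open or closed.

open

The vowels are u, o, a, o — 4 nuclei, so 4 syllables.
/u…o/ gap (V1→V2): /rbl/ splits as /r/ + /bl/ (/bl/ is the longest suffix that is a licit onset).
/o…a/ gap (V2→V3): /n/ is a single consonant, so it becomes the next onset.
/a…o/ gap (V3→V4): just /k/ — single C goes to the following onset.
Syllabification: kur.blo.na.kot.
Syllable 3 is /na/; it ends in its nucleus with no coda, so it is open.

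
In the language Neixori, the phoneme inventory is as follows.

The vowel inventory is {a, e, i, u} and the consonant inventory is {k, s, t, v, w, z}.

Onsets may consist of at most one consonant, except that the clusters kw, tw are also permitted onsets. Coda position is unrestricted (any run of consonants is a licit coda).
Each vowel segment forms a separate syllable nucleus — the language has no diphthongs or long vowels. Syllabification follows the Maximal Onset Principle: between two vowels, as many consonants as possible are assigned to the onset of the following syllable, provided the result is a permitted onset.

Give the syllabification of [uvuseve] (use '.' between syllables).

u.vu.se.ve

Vowels present: u, u, e, e; each is a nucleus, giving 4 syllables.
/u…u/ gap (V1→V2): /v/ → onset of the next syllable (single consonants are always licit onsets).
/u…e/ gap (V2→V3): just /s/ — single C goes to the following onset.
/e…e/ gap (V3→V4): /v/ is a single consonant, so it becomes the next onset.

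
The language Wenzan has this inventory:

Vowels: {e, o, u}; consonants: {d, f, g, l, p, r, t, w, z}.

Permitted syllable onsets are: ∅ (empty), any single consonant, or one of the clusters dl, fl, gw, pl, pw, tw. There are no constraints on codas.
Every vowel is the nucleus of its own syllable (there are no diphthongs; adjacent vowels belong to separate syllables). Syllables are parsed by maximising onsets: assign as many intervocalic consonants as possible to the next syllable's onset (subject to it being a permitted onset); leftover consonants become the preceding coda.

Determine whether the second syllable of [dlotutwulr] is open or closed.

open

The vowels are o, u, u — 3 nuclei, so 3 syllables.
Between /o/ (V1) and /u/ (V2): just /t/ — single C goes to the following onset.
Between /u/ (V2) and /u/ (V3): /tw/ is a licit onset in full, so it all attaches to the next syllable.
Syllabification: dlo.tu.twulr.
Syllable 2 is /tu/; it ends in its nucleus with no coda, so it is open.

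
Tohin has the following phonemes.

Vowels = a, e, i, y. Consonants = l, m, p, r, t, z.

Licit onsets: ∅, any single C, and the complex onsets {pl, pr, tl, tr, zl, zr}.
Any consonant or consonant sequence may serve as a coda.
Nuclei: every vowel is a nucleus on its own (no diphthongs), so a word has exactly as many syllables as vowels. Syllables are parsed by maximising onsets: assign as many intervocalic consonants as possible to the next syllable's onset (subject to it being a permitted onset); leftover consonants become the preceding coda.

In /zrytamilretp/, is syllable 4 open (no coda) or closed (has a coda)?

Vowels present: y, a, i, e; each is a nucleus, giving 4 syllables.
σ1/σ2 boundary: /t/ → onset of the next syllable (single consonants are always licit onsets).
σ2/σ3 boundary: /m/ is a single consonant, so it becomes the next onset.
σ3/σ4 boundary: cluster /lr/ — the longest permitted-onset suffix is /r/; onset = /r/, preceding coda = /l/.
So the parse is zry.ta.mil.retp.
Syllable 4 is /retp/ with coda /tp/, so it is closed.

closed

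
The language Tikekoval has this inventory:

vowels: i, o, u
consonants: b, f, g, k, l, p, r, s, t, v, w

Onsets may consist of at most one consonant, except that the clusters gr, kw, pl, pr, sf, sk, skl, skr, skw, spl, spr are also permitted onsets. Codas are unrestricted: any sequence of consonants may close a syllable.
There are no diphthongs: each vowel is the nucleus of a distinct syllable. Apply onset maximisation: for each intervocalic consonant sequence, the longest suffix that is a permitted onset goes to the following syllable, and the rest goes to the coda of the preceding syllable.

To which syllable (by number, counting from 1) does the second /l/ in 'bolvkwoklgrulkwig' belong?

Nuclei (vowels): o, o, u, i → 4 syllables.
V1 /o/ – V2 /o/: /lvkw/; trying suffixes from longest down, /kw/ is the first permitted one, so coda /lv/ | onset /kw/.
V2 /o/ – V3 /u/: /klgr/ splits as /kl/ + /gr/ (/gr/ is the longest suffix that is a licit onset).
V3 /u/ – V4 /i/: /lkw/; trying suffixes from longest down, /kw/ is the first permitted one, so coda /l/ | onset /kw/.
Result: bolv.kwokl.grul.kwig.
The second /l/ is in the coda of syllable 2 (/kwokl/).

2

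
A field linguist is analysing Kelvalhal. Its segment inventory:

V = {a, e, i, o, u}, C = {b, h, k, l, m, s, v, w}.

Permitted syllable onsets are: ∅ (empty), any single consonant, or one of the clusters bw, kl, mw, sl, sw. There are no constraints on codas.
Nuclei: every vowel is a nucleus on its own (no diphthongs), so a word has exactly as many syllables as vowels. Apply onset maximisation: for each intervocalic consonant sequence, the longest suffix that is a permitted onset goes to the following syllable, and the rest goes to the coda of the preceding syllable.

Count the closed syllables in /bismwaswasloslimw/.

2

Nuclei (vowels): i, a, a, o, i → 5 syllables.
/i…a/ gap (V1→V2): /smw/ — longest licit onset from the right is /mw/, leaving /s/ as coda.
/a…a/ gap (V2→V3): /sw/ — entire cluster is a permitted onset → onset /sw/, coda ∅.
/a…o/ gap (V3→V4): cluster /sl/ — /sl/ is itself a permitted onset, so the whole cluster goes right; preceding coda = ∅.
/o…i/ gap (V4→V5): /sl/ is a licit onset in full, so it all attaches to the next syllable.
Putting it together: bis.mwa.swa.slo.slimw.
Classifying each syllable: /bis/ (closed), /mwa/ (open), /swa/ (open), /slo/ (open), /slimw/ (closed).
Closed syllables: 2.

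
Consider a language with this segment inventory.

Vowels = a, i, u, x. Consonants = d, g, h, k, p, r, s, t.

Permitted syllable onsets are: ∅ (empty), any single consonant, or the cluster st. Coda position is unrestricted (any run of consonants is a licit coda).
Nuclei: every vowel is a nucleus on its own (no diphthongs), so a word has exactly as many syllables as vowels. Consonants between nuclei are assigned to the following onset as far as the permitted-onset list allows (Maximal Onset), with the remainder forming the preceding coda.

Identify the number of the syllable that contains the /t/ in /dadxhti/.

3

The vowels are a, x, i — 3 nuclei, so 3 syllables.
V1 /a/ – V2 /x/: /d/ is a single consonant, so it becomes the next onset.
V2 /x/ – V3 /i/: /ht/; trying suffixes from longest down, /t/ is the first permitted one, so coda /h/ | onset /t/.
Putting it together: da.dxh.ti.
The /t/ is in the onset of syllable 3 (/ti/).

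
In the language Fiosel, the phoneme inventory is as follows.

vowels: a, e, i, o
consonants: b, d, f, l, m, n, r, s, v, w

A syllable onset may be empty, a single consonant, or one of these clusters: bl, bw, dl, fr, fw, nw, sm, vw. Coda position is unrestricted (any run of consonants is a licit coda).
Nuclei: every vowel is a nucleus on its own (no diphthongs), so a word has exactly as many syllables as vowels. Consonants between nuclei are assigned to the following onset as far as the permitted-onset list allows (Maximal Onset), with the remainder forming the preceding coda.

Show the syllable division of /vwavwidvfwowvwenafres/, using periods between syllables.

vwa.vwidv.fwow.vwe.na.fres

Vowels present: a, i, o, e, a, e; each is a nucleus, giving 6 syllables.
Between /a/ (V1) and /i/ (V2): /vw/ is a licit onset in full, so it all attaches to the next syllable.
Between /i/ (V2) and /o/ (V3): /dvfw/ — longest licit onset from the right is /fw/, leaving /dv/ as coda.
Between /o/ (V3) and /e/ (V4): /wvw/; trying suffixes from longest down, /vw/ is the first permitted one, so coda /w/ | onset /vw/.
Between /e/ (V4) and /a/ (V5): /n/ → onset of the next syllable (single consonants are always licit onsets).
Between /a/ (V5) and /e/ (V6): cluster /fr/ — /fr/ is itself a permitted onset, so the whole cluster goes right; preceding coda = ∅.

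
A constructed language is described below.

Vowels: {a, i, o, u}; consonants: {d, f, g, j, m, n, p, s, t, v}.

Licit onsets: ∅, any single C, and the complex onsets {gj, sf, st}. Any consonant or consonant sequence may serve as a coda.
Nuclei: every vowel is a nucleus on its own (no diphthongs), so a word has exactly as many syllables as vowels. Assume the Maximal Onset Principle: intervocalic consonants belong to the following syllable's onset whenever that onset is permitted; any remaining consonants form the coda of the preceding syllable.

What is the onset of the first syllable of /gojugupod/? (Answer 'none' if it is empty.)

Vowels present: o, u, u, o; each is a nucleus, giving 4 syllables.
V1 /o/ – V2 /u/: /j/ → onset of the next syllable (single consonants are always licit onsets).
V2 /u/ – V3 /u/: /g/ → onset of the next syllable (single consonants are always licit onsets).
V3 /u/ – V4 /o/: just /p/ — single C goes to the following onset.
So the parse is go.ju.gu.pod.
Syllable 1 is /go/: onset /g/, nucleus /o/, coda ∅.

g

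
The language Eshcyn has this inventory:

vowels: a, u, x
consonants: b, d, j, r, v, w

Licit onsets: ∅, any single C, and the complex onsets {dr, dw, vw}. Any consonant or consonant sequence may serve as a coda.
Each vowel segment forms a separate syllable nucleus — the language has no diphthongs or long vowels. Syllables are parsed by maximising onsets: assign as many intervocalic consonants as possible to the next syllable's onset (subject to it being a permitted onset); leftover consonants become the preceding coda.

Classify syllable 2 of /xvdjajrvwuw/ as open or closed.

Nuclei (vowels): x, a, u → 3 syllables.
/x…a/ gap (V1→V2): /vdj/; trying suffixes from longest down, /j/ is the first permitted one, so coda /vd/ | onset /j/.
/a…u/ gap (V2→V3): /jrvw/ — longest licit onset from the right is /vw/, leaving /jr/ as coda.
Result: xvd.jajr.vwuw.
Syllable 2 is /jajr/ with coda /jr/, so it is closed.

closed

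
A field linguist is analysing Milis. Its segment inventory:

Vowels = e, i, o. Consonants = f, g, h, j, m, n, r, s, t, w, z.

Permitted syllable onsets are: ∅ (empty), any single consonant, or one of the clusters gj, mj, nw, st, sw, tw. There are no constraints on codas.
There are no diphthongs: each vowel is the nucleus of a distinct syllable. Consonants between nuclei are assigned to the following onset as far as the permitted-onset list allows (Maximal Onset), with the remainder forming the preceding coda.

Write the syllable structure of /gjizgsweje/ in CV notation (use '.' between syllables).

CCVCC.CCV.CV

Vowels present: i, e, e; each is a nucleus, giving 3 syllables.
Between /i/ (V1) and /e/ (V2): /zgsw/; trying suffixes from longest down, /sw/ is the first permitted one, so coda /zg/ | onset /sw/.
Between /e/ (V2) and /e/ (V3): /j/ → onset of the next syllable (single consonants are always licit onsets).
Putting it together: gjizg.swe.je.
Mapping each syllable to C/V: /gjizg/ → CCVCC, /swe/ → CCV, /je/ → CV.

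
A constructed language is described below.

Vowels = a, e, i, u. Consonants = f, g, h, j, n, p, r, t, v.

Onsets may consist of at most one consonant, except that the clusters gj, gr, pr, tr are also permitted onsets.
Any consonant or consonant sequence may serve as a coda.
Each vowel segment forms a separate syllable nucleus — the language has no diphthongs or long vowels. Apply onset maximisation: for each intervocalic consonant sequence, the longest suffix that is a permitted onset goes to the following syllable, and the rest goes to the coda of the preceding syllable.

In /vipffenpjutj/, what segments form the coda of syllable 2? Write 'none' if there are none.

Nuclei (vowels): i, e, u → 3 syllables.
/i…e/ gap (V1→V2): /pff/ splits as /pf/ + /f/ (/f/ is the longest suffix that is a licit onset).
/e…u/ gap (V2→V3): /npj/ — longest licit onset from the right is /j/, leaving /np/ as coda.
Syllabification: vipf.fenp.jutj.
Syllable 2 is /fenp/: onset /f/, nucleus /e/, coda /np/.

np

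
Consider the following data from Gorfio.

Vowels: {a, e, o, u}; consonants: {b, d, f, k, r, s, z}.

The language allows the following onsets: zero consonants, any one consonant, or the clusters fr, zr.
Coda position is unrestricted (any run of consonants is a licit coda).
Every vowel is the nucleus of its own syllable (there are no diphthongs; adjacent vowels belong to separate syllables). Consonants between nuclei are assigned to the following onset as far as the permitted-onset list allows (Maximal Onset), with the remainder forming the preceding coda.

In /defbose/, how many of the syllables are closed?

Vowels present: e, o, e; each is a nucleus, giving 3 syllables.
V1 /e/ – V2 /o/: /fb/ splits as /f/ + /b/ (/b/ is the longest suffix that is a licit onset).
V2 /o/ – V3 /e/: /s/ → onset of the next syllable (single consonants are always licit onsets).
Syllabification: def.bo.se.
Classifying each syllable: /def/ (closed), /bo/ (open), /se/ (open).
Closed syllables: 1.

1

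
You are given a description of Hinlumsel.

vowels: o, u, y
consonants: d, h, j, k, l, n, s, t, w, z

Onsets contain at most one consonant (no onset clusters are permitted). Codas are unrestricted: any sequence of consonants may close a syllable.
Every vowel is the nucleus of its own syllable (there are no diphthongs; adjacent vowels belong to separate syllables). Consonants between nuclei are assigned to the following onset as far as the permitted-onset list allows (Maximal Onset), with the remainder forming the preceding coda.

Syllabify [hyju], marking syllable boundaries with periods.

hy.ju

Vowels present: y, u; each is a nucleus, giving 2 syllables.
Between /y/ (V1) and /u/ (V2): /j/ is a single consonant, so it becomes the next onset.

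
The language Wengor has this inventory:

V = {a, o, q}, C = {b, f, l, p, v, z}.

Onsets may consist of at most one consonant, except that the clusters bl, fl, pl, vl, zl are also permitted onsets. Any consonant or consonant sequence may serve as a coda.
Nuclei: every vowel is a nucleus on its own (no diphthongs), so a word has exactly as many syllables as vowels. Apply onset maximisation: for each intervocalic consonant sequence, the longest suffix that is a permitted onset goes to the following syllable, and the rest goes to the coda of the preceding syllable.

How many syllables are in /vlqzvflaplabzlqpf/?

Vowels present: q, a, a, q; each is a nucleus, giving 4 syllables.

4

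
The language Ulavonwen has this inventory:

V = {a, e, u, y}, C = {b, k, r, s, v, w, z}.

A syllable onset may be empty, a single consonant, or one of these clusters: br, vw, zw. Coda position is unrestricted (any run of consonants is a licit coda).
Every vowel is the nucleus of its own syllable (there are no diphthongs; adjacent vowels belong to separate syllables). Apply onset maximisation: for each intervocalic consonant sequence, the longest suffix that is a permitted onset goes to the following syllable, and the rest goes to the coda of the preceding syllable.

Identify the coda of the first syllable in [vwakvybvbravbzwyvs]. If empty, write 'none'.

Nuclei (vowels): a, y, a, y → 4 syllables.
Between /a/ (V1) and /y/ (V2): /kv/; trying suffixes from longest down, /v/ is the first permitted one, so coda /k/ | onset /v/.
Between /y/ (V2) and /a/ (V3): /bvbr/; trying suffixes from longest down, /br/ is the first permitted one, so coda /bv/ | onset /br/.
Between /a/ (V3) and /y/ (V4): /vbzw/; trying suffixes from longest down, /zw/ is the first permitted one, so coda /vb/ | onset /zw/.
Putting it together: vwak.vybv.bravb.zwyvs.
Syllable 1 is /vwak/: onset /vw/, nucleus /a/, coda /k/.

k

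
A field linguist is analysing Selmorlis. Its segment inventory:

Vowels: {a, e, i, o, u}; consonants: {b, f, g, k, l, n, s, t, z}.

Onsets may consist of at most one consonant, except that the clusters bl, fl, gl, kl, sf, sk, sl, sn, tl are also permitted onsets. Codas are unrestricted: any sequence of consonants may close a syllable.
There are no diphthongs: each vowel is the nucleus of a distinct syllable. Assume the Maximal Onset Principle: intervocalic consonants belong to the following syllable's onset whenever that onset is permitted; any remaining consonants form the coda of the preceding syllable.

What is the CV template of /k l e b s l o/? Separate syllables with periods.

The vowels are e, o — 2 nuclei, so 2 syllables.
V1 /e/ – V2 /o/: cluster /bsl/ — the longest permitted-onset suffix is /sl/; onset = /sl/, preceding coda = /b/.
Syllabification: kleb.slo.
Mapping each syllable to C/V: /kleb/ → CCVC, /slo/ → CCV.

CCVC.CCV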